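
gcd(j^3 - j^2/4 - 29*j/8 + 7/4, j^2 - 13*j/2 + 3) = j - 1/2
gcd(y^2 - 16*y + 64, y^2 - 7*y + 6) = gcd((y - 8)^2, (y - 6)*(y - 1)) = 1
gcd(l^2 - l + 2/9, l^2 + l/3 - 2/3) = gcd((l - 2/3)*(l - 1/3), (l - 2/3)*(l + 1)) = l - 2/3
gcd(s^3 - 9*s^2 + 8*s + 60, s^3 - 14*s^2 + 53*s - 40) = s - 5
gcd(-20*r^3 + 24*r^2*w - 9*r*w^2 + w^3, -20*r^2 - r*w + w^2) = 5*r - w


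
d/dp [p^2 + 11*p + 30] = 2*p + 11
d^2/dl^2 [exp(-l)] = exp(-l)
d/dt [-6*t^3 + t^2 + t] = -18*t^2 + 2*t + 1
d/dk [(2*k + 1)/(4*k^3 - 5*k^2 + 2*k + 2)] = 2*(-8*k^3 - k^2 + 5*k + 1)/(16*k^6 - 40*k^5 + 41*k^4 - 4*k^3 - 16*k^2 + 8*k + 4)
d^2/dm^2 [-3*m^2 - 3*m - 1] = -6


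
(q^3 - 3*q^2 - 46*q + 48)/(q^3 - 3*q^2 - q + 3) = (q^2 - 2*q - 48)/(q^2 - 2*q - 3)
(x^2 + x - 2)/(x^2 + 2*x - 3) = (x + 2)/(x + 3)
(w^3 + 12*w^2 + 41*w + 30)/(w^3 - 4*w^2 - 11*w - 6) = (w^2 + 11*w + 30)/(w^2 - 5*w - 6)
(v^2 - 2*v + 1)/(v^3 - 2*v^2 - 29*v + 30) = (v - 1)/(v^2 - v - 30)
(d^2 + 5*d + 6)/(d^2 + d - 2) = (d + 3)/(d - 1)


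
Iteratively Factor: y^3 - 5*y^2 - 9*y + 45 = (y - 5)*(y^2 - 9) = (y - 5)*(y - 3)*(y + 3)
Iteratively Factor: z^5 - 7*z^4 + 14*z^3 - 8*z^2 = (z - 1)*(z^4 - 6*z^3 + 8*z^2) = (z - 4)*(z - 1)*(z^3 - 2*z^2) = z*(z - 4)*(z - 1)*(z^2 - 2*z) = z*(z - 4)*(z - 2)*(z - 1)*(z)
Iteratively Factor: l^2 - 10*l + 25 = (l - 5)*(l - 5)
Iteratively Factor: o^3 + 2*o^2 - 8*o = (o - 2)*(o^2 + 4*o) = o*(o - 2)*(o + 4)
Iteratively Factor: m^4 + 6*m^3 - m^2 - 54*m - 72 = (m + 3)*(m^3 + 3*m^2 - 10*m - 24) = (m - 3)*(m + 3)*(m^2 + 6*m + 8) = (m - 3)*(m + 3)*(m + 4)*(m + 2)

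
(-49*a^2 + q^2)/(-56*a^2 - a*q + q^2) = (-7*a + q)/(-8*a + q)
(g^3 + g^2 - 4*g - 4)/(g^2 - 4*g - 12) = (g^2 - g - 2)/(g - 6)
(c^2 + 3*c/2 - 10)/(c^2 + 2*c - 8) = (c - 5/2)/(c - 2)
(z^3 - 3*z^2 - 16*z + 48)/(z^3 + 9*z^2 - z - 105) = (z^2 - 16)/(z^2 + 12*z + 35)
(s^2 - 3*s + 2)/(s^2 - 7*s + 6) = (s - 2)/(s - 6)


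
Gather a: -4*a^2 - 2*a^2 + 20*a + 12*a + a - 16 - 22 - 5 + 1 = -6*a^2 + 33*a - 42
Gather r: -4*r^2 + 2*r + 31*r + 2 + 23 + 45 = -4*r^2 + 33*r + 70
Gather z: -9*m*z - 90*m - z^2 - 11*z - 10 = -90*m - z^2 + z*(-9*m - 11) - 10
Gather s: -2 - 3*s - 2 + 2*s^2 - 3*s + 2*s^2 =4*s^2 - 6*s - 4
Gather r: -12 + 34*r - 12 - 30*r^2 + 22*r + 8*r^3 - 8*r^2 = 8*r^3 - 38*r^2 + 56*r - 24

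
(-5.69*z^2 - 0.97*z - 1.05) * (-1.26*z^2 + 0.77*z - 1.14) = 7.1694*z^4 - 3.1591*z^3 + 7.0627*z^2 + 0.2973*z + 1.197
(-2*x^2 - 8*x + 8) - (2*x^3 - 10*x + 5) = -2*x^3 - 2*x^2 + 2*x + 3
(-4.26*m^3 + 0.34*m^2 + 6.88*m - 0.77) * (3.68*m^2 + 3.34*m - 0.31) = -15.6768*m^5 - 12.9772*m^4 + 27.7746*m^3 + 20.0402*m^2 - 4.7046*m + 0.2387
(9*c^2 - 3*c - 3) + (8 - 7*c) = 9*c^2 - 10*c + 5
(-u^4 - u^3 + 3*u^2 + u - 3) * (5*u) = -5*u^5 - 5*u^4 + 15*u^3 + 5*u^2 - 15*u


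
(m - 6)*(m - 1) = m^2 - 7*m + 6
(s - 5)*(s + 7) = s^2 + 2*s - 35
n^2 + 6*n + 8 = (n + 2)*(n + 4)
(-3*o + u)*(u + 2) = -3*o*u - 6*o + u^2 + 2*u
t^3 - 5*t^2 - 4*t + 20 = (t - 5)*(t - 2)*(t + 2)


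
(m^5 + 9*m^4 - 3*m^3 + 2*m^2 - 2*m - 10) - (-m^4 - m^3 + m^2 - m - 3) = m^5 + 10*m^4 - 2*m^3 + m^2 - m - 7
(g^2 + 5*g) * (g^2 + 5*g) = g^4 + 10*g^3 + 25*g^2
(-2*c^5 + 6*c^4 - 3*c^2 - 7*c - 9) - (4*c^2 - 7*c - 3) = -2*c^5 + 6*c^4 - 7*c^2 - 6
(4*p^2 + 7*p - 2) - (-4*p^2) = 8*p^2 + 7*p - 2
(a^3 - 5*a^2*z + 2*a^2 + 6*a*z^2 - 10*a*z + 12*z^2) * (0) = 0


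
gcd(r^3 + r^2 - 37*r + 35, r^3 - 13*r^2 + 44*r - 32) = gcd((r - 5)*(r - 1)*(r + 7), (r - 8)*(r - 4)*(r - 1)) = r - 1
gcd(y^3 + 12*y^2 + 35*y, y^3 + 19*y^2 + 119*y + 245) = y^2 + 12*y + 35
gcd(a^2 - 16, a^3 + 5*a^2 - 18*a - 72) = a - 4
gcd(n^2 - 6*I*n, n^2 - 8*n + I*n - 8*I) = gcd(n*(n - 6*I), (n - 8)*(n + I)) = 1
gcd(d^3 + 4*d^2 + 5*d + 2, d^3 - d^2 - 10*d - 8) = d^2 + 3*d + 2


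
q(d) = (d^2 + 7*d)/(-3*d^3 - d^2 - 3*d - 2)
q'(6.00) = 0.03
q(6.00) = -0.11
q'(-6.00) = -0.01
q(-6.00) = -0.00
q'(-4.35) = -0.04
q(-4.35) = -0.05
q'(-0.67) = -100.37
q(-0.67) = -9.15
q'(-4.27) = -0.04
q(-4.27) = -0.05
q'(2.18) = 0.25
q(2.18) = -0.45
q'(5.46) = 0.03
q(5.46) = -0.13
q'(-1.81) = -0.65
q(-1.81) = -0.52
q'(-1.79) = -0.68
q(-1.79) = -0.54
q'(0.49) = -0.60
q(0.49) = -0.90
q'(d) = (2*d + 7)/(-3*d^3 - d^2 - 3*d - 2) + (d^2 + 7*d)*(9*d^2 + 2*d + 3)/(-3*d^3 - d^2 - 3*d - 2)^2 = (d*(d + 7)*(9*d^2 + 2*d + 3) - (2*d + 7)*(3*d^3 + d^2 + 3*d + 2))/(3*d^3 + d^2 + 3*d + 2)^2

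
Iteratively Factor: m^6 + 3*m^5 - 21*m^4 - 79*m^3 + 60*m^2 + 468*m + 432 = (m + 3)*(m^5 - 21*m^3 - 16*m^2 + 108*m + 144) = (m - 4)*(m + 3)*(m^4 + 4*m^3 - 5*m^2 - 36*m - 36) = (m - 4)*(m + 3)^2*(m^3 + m^2 - 8*m - 12) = (m - 4)*(m - 3)*(m + 3)^2*(m^2 + 4*m + 4) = (m - 4)*(m - 3)*(m + 2)*(m + 3)^2*(m + 2)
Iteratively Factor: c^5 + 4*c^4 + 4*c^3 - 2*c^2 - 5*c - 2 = (c - 1)*(c^4 + 5*c^3 + 9*c^2 + 7*c + 2) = (c - 1)*(c + 1)*(c^3 + 4*c^2 + 5*c + 2) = (c - 1)*(c + 1)*(c + 2)*(c^2 + 2*c + 1) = (c - 1)*(c + 1)^2*(c + 2)*(c + 1)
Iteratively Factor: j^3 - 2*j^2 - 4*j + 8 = (j - 2)*(j^2 - 4) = (j - 2)*(j + 2)*(j - 2)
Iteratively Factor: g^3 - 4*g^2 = (g)*(g^2 - 4*g) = g*(g - 4)*(g)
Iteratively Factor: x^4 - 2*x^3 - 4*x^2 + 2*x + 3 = (x + 1)*(x^3 - 3*x^2 - x + 3) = (x - 1)*(x + 1)*(x^2 - 2*x - 3) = (x - 3)*(x - 1)*(x + 1)*(x + 1)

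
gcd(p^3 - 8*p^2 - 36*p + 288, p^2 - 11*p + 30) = p - 6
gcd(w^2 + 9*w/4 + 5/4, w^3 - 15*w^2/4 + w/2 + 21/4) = w + 1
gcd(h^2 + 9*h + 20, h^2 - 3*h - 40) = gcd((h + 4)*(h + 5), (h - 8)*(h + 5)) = h + 5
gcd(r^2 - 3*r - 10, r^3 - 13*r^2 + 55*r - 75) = r - 5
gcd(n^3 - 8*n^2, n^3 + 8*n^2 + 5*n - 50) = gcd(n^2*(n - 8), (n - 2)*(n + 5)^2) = 1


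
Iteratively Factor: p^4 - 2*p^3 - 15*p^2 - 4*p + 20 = (p + 2)*(p^3 - 4*p^2 - 7*p + 10) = (p - 1)*(p + 2)*(p^2 - 3*p - 10) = (p - 1)*(p + 2)^2*(p - 5)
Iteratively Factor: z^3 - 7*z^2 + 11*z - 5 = (z - 1)*(z^2 - 6*z + 5) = (z - 5)*(z - 1)*(z - 1)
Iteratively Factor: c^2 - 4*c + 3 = (c - 3)*(c - 1)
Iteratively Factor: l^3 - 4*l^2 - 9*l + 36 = (l + 3)*(l^2 - 7*l + 12) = (l - 3)*(l + 3)*(l - 4)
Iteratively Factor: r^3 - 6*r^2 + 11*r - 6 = (r - 2)*(r^2 - 4*r + 3) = (r - 3)*(r - 2)*(r - 1)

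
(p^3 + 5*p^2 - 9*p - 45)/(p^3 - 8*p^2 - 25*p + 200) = (p^2 - 9)/(p^2 - 13*p + 40)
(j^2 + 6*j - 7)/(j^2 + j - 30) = (j^2 + 6*j - 7)/(j^2 + j - 30)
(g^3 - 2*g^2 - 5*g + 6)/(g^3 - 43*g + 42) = (g^2 - g - 6)/(g^2 + g - 42)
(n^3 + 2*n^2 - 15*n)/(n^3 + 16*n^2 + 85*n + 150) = n*(n - 3)/(n^2 + 11*n + 30)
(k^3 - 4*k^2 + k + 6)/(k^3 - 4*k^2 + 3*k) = (k^2 - k - 2)/(k*(k - 1))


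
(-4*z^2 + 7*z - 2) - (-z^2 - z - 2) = -3*z^2 + 8*z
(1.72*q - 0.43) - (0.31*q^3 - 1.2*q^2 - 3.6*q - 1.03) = -0.31*q^3 + 1.2*q^2 + 5.32*q + 0.6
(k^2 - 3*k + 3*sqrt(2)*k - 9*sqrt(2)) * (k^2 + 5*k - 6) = k^4 + 2*k^3 + 3*sqrt(2)*k^3 - 21*k^2 + 6*sqrt(2)*k^2 - 63*sqrt(2)*k + 18*k + 54*sqrt(2)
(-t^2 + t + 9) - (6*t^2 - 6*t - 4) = -7*t^2 + 7*t + 13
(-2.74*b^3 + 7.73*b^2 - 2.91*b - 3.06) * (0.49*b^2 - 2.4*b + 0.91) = -1.3426*b^5 + 10.3637*b^4 - 22.4713*b^3 + 12.5189*b^2 + 4.6959*b - 2.7846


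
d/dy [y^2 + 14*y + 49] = 2*y + 14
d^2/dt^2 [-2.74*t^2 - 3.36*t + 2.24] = -5.48000000000000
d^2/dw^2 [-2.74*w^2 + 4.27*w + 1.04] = -5.48000000000000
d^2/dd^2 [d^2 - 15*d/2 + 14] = 2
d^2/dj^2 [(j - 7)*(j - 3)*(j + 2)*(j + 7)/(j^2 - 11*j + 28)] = 2*(j^3 - 12*j^2 + 48*j + 2)/(j^3 - 12*j^2 + 48*j - 64)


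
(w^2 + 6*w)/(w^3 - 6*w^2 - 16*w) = (w + 6)/(w^2 - 6*w - 16)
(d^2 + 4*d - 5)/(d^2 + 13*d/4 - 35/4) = 4*(d - 1)/(4*d - 7)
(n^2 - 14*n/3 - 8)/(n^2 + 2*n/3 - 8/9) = 3*(n - 6)/(3*n - 2)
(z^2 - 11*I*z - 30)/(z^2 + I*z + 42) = (z - 5*I)/(z + 7*I)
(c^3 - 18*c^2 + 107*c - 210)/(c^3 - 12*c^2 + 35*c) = (c - 6)/c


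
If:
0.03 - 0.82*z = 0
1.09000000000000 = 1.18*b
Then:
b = 0.92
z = 0.04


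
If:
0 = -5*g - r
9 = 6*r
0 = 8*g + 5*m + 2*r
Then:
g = -3/10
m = -3/25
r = 3/2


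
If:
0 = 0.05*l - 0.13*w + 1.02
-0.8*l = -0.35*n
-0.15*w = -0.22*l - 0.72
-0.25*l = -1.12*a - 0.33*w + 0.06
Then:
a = -1.95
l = 2.82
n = 6.43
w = 8.93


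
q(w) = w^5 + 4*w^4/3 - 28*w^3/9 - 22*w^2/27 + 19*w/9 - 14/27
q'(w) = 5*w^4 + 16*w^3/3 - 28*w^2/3 - 44*w/27 + 19/9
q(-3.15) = -96.87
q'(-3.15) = 240.22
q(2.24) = 55.12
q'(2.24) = 137.45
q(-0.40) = -1.27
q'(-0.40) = 1.06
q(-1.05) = 0.31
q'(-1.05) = -6.56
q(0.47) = 0.06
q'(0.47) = 0.08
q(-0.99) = -0.06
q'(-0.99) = -5.80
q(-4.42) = -935.21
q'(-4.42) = 1274.79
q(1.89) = 20.69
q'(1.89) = 65.50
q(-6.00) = -5418.52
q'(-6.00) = 5003.89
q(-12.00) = -215951.19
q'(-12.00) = 93141.67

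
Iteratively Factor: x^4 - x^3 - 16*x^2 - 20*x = (x + 2)*(x^3 - 3*x^2 - 10*x) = (x - 5)*(x + 2)*(x^2 + 2*x) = (x - 5)*(x + 2)^2*(x)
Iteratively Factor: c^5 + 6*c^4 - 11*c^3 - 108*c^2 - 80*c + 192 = (c - 1)*(c^4 + 7*c^3 - 4*c^2 - 112*c - 192) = (c - 1)*(c + 4)*(c^3 + 3*c^2 - 16*c - 48) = (c - 1)*(c + 3)*(c + 4)*(c^2 - 16) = (c - 1)*(c + 3)*(c + 4)^2*(c - 4)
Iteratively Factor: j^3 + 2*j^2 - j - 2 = (j + 1)*(j^2 + j - 2) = (j + 1)*(j + 2)*(j - 1)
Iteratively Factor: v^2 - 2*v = (v - 2)*(v)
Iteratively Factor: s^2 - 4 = (s + 2)*(s - 2)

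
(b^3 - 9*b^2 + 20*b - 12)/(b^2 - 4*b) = (b^3 - 9*b^2 + 20*b - 12)/(b*(b - 4))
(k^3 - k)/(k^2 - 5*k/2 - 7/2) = 2*k*(k - 1)/(2*k - 7)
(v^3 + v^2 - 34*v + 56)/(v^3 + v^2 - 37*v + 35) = (v^2 - 6*v + 8)/(v^2 - 6*v + 5)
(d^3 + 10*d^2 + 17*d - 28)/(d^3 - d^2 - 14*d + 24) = (d^2 + 6*d - 7)/(d^2 - 5*d + 6)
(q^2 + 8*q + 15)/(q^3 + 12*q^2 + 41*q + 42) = (q + 5)/(q^2 + 9*q + 14)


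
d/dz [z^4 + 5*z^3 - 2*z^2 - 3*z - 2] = 4*z^3 + 15*z^2 - 4*z - 3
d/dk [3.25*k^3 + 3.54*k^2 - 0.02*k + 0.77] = 9.75*k^2 + 7.08*k - 0.02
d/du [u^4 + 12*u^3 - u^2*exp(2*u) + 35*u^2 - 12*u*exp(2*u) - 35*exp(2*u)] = 4*u^3 - 2*u^2*exp(2*u) + 36*u^2 - 26*u*exp(2*u) + 70*u - 82*exp(2*u)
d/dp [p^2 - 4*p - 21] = 2*p - 4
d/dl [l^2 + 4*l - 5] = 2*l + 4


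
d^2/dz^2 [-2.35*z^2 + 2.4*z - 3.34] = -4.70000000000000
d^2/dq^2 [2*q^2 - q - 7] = 4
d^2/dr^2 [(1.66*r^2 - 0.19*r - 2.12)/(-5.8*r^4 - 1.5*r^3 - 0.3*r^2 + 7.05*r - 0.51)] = (-335.0544*r^8 - 9.95279999999985*r^7 + 1451.0908*r^6 - 256.6602*r^5 + 183.28572*r^4 - 327.9141*r^3 - 208.84104*r^2 - 36.80802*r + 210.592638)/(195.112*r^12 + 151.38*r^11 + 69.426*r^10 - 692.451*r^9 - 312.9498*r^8 - 94.1625*r^7 + 854.5824*r^6 + 98.01135*r^5 + 17.03619*r^4 - 355.704075*r^3 + 76.278915*r^2 - 5.501115*r + 0.132651)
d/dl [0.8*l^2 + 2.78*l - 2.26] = 1.6*l + 2.78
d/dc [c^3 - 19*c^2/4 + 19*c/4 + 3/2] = 3*c^2 - 19*c/2 + 19/4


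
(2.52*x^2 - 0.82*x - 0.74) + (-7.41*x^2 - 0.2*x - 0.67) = -4.89*x^2 - 1.02*x - 1.41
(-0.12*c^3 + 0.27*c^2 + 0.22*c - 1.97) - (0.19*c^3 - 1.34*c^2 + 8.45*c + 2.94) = -0.31*c^3 + 1.61*c^2 - 8.23*c - 4.91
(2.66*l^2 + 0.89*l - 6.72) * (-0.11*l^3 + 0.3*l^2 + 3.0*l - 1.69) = -0.2926*l^5 + 0.7001*l^4 + 8.9862*l^3 - 3.8414*l^2 - 21.6641*l + 11.3568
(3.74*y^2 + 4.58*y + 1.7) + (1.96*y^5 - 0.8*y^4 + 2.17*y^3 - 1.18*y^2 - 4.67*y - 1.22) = 1.96*y^5 - 0.8*y^4 + 2.17*y^3 + 2.56*y^2 - 0.0899999999999999*y + 0.48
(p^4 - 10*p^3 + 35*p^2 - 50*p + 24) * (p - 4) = p^5 - 14*p^4 + 75*p^3 - 190*p^2 + 224*p - 96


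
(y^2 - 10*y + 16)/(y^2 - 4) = (y - 8)/(y + 2)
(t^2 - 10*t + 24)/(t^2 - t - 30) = (t - 4)/(t + 5)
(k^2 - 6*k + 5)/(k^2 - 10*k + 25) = (k - 1)/(k - 5)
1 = 1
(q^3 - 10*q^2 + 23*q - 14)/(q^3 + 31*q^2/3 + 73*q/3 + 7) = 3*(q^3 - 10*q^2 + 23*q - 14)/(3*q^3 + 31*q^2 + 73*q + 21)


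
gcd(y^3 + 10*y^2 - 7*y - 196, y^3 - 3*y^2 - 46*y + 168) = y^2 + 3*y - 28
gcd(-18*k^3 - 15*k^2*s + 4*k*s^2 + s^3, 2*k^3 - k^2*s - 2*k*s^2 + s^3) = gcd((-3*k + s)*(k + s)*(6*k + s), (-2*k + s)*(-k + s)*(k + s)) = k + s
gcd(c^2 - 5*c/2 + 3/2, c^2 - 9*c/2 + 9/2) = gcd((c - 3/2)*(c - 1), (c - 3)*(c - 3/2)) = c - 3/2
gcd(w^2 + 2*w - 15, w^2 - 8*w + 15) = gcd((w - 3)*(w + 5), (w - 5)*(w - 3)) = w - 3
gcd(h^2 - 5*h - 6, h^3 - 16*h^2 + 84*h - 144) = h - 6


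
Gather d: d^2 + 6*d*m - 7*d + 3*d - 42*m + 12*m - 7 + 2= d^2 + d*(6*m - 4) - 30*m - 5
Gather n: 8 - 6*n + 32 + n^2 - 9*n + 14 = n^2 - 15*n + 54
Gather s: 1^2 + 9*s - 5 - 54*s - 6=-45*s - 10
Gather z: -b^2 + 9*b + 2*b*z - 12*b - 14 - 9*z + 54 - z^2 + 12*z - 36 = -b^2 - 3*b - z^2 + z*(2*b + 3) + 4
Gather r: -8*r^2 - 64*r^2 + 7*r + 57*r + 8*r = -72*r^2 + 72*r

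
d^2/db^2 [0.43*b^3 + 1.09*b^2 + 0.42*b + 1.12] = 2.58*b + 2.18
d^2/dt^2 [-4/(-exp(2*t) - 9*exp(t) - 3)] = 4*(2*(2*exp(t) + 9)^2*exp(t) - (4*exp(t) + 9)*(exp(2*t) + 9*exp(t) + 3))*exp(t)/(exp(2*t) + 9*exp(t) + 3)^3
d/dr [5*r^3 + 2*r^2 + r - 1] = 15*r^2 + 4*r + 1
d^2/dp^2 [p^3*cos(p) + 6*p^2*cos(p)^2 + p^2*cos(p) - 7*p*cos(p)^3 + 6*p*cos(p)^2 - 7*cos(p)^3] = -p^3*cos(p) - 6*p^2*sin(p) - p^2*cos(p) - 12*p^2*cos(2*p) - 4*p*sin(p) - 24*p*sin(2*p) + 45*p*cos(p)/4 - 12*p*cos(2*p) + 63*p*cos(3*p)/4 + 21*sin(p)/2 - 12*sin(2*p) + 21*sin(3*p)/2 + 29*cos(p)/4 + 6*cos(2*p) + 63*cos(3*p)/4 + 6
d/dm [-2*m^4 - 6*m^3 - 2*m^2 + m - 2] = -8*m^3 - 18*m^2 - 4*m + 1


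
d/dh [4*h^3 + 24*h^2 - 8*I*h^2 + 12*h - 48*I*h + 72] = 12*h^2 + 16*h*(3 - I) + 12 - 48*I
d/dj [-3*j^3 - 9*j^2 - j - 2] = -9*j^2 - 18*j - 1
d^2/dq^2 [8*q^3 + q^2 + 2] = 48*q + 2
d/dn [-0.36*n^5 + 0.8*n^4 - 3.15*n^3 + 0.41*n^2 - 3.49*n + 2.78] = -1.8*n^4 + 3.2*n^3 - 9.45*n^2 + 0.82*n - 3.49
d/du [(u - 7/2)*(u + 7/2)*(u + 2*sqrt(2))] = 3*u^2 + 4*sqrt(2)*u - 49/4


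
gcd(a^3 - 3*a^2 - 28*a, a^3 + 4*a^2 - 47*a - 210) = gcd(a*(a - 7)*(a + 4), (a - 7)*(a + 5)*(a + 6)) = a - 7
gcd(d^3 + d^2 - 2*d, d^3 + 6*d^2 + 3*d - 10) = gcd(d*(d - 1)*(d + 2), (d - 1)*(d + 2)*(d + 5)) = d^2 + d - 2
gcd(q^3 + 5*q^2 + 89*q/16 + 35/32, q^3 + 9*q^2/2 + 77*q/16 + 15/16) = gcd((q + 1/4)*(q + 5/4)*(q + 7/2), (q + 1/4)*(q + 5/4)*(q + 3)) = q^2 + 3*q/2 + 5/16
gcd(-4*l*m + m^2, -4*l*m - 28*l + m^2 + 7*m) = 4*l - m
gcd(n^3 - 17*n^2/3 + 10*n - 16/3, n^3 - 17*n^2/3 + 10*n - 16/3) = n^3 - 17*n^2/3 + 10*n - 16/3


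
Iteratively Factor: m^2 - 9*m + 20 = (m - 5)*(m - 4)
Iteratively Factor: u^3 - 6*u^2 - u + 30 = (u - 5)*(u^2 - u - 6) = (u - 5)*(u - 3)*(u + 2)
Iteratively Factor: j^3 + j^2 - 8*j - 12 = (j + 2)*(j^2 - j - 6) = (j - 3)*(j + 2)*(j + 2)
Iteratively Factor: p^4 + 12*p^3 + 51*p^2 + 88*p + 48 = (p + 1)*(p^3 + 11*p^2 + 40*p + 48) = (p + 1)*(p + 3)*(p^2 + 8*p + 16) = (p + 1)*(p + 3)*(p + 4)*(p + 4)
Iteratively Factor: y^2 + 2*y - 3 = (y + 3)*(y - 1)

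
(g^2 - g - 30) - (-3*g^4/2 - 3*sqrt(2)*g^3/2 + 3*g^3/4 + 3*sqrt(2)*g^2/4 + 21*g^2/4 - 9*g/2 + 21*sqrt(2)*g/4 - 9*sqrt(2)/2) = 3*g^4/2 - 3*g^3/4 + 3*sqrt(2)*g^3/2 - 17*g^2/4 - 3*sqrt(2)*g^2/4 - 21*sqrt(2)*g/4 + 7*g/2 - 30 + 9*sqrt(2)/2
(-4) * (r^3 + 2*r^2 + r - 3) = -4*r^3 - 8*r^2 - 4*r + 12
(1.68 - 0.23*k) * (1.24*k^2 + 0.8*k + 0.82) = -0.2852*k^3 + 1.8992*k^2 + 1.1554*k + 1.3776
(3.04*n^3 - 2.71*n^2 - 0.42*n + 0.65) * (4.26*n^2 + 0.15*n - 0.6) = 12.9504*n^5 - 11.0886*n^4 - 4.0197*n^3 + 4.332*n^2 + 0.3495*n - 0.39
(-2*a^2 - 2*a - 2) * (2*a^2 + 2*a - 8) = -4*a^4 - 8*a^3 + 8*a^2 + 12*a + 16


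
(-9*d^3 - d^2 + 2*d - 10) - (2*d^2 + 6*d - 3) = -9*d^3 - 3*d^2 - 4*d - 7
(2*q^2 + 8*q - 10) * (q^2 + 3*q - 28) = 2*q^4 + 14*q^3 - 42*q^2 - 254*q + 280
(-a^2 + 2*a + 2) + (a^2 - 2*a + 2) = 4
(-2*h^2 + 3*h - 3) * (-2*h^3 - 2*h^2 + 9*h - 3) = 4*h^5 - 2*h^4 - 18*h^3 + 39*h^2 - 36*h + 9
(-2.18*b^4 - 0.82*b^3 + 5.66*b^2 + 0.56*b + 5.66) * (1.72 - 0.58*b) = 1.2644*b^5 - 3.274*b^4 - 4.6932*b^3 + 9.4104*b^2 - 2.3196*b + 9.7352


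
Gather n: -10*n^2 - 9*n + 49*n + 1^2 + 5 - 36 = -10*n^2 + 40*n - 30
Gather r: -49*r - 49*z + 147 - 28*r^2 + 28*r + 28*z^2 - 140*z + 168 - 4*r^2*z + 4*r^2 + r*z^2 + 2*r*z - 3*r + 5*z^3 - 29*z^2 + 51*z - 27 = r^2*(-4*z - 24) + r*(z^2 + 2*z - 24) + 5*z^3 - z^2 - 138*z + 288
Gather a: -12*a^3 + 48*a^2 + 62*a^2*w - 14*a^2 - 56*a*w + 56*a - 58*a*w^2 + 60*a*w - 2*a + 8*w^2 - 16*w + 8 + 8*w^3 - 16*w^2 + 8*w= -12*a^3 + a^2*(62*w + 34) + a*(-58*w^2 + 4*w + 54) + 8*w^3 - 8*w^2 - 8*w + 8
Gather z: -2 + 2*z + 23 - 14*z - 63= -12*z - 42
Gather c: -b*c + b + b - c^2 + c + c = 2*b - c^2 + c*(2 - b)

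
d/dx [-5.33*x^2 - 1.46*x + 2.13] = -10.66*x - 1.46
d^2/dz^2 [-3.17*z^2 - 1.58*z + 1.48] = -6.34000000000000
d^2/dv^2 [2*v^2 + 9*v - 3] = 4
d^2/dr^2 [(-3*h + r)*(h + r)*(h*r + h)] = 2*h*(-2*h + 3*r + 1)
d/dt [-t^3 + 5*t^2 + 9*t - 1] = -3*t^2 + 10*t + 9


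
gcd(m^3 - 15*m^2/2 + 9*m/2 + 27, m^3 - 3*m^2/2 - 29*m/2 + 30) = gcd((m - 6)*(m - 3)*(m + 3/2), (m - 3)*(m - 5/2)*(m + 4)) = m - 3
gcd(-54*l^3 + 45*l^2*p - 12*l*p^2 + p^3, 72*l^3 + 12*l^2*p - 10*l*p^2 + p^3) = -6*l + p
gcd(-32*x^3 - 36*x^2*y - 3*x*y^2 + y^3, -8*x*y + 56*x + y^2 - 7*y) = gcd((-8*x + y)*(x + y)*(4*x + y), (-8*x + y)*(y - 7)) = 8*x - y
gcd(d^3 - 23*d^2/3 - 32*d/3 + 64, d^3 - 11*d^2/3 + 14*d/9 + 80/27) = d - 8/3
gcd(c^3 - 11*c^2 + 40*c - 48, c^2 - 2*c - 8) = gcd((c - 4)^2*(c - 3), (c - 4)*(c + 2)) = c - 4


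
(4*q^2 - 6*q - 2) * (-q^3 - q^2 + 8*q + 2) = -4*q^5 + 2*q^4 + 40*q^3 - 38*q^2 - 28*q - 4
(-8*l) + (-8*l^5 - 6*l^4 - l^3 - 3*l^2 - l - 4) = -8*l^5 - 6*l^4 - l^3 - 3*l^2 - 9*l - 4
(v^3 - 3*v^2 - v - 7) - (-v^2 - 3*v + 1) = v^3 - 2*v^2 + 2*v - 8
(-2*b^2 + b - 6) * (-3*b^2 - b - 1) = 6*b^4 - b^3 + 19*b^2 + 5*b + 6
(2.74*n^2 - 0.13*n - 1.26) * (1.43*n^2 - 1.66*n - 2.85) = 3.9182*n^4 - 4.7343*n^3 - 9.395*n^2 + 2.4621*n + 3.591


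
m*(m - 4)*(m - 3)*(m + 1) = m^4 - 6*m^3 + 5*m^2 + 12*m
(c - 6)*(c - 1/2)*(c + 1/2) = c^3 - 6*c^2 - c/4 + 3/2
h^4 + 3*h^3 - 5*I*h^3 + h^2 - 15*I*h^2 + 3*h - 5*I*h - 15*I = (h + 3)*(h - 5*I)*(-I*h + 1)*(I*h + 1)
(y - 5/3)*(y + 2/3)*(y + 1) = y^3 - 19*y/9 - 10/9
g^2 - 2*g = g*(g - 2)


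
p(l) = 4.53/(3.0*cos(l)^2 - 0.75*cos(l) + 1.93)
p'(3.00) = -0.14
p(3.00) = 0.81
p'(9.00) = -0.45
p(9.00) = 0.89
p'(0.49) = 0.75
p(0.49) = 1.26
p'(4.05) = 1.28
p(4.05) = 1.28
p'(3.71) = 0.64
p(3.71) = 0.97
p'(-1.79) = 1.82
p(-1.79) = 2.03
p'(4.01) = 1.19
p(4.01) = 1.24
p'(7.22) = 1.59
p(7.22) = 1.78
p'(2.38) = -0.97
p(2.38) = 1.12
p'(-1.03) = -1.66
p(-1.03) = 1.94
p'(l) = 4.53*(6.0*sin(l)*cos(l) - 0.75*sin(l))/(3.0*cos(l)^2 - 0.75*cos(l) + 1.93)^2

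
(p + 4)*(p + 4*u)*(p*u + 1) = p^3*u + 4*p^2*u^2 + 4*p^2*u + p^2 + 16*p*u^2 + 4*p*u + 4*p + 16*u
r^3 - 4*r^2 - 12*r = r*(r - 6)*(r + 2)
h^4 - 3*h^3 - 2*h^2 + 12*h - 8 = (h - 2)^2*(h - 1)*(h + 2)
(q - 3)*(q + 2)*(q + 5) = q^3 + 4*q^2 - 11*q - 30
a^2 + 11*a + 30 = (a + 5)*(a + 6)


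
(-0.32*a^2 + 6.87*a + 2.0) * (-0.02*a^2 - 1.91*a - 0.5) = 0.0064*a^4 + 0.4738*a^3 - 13.0017*a^2 - 7.255*a - 1.0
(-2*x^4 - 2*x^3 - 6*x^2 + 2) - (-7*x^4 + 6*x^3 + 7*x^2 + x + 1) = 5*x^4 - 8*x^3 - 13*x^2 - x + 1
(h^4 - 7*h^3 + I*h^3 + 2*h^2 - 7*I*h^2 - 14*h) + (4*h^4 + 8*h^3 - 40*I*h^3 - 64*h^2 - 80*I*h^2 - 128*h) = 5*h^4 + h^3 - 39*I*h^3 - 62*h^2 - 87*I*h^2 - 142*h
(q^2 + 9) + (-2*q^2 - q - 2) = -q^2 - q + 7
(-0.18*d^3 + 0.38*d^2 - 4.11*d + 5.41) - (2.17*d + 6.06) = -0.18*d^3 + 0.38*d^2 - 6.28*d - 0.649999999999999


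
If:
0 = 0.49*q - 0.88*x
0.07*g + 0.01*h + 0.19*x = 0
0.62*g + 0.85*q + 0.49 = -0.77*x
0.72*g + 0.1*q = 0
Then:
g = 0.06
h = 3.95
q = -0.41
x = -0.23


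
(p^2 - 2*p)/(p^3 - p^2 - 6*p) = (2 - p)/(-p^2 + p + 6)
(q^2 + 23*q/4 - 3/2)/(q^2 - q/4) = (q + 6)/q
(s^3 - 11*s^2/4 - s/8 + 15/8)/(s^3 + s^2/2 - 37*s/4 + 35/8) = (4*s^2 - s - 3)/(4*s^2 + 12*s - 7)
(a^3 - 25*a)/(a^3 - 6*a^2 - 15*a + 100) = a*(a + 5)/(a^2 - a - 20)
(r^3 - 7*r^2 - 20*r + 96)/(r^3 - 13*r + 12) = (r - 8)/(r - 1)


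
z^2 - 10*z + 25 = (z - 5)^2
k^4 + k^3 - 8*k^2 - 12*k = k*(k - 3)*(k + 2)^2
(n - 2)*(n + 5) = n^2 + 3*n - 10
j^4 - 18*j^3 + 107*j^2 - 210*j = j*(j - 7)*(j - 6)*(j - 5)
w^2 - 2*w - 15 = (w - 5)*(w + 3)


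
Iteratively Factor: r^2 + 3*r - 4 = (r - 1)*(r + 4)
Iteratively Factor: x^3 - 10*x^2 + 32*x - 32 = (x - 4)*(x^2 - 6*x + 8) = (x - 4)*(x - 2)*(x - 4)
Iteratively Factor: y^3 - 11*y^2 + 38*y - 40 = (y - 2)*(y^2 - 9*y + 20) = (y - 4)*(y - 2)*(y - 5)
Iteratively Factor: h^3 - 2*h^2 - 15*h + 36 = (h - 3)*(h^2 + h - 12) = (h - 3)*(h + 4)*(h - 3)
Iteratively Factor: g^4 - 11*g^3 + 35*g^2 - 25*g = (g - 5)*(g^3 - 6*g^2 + 5*g) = g*(g - 5)*(g^2 - 6*g + 5) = g*(g - 5)*(g - 1)*(g - 5)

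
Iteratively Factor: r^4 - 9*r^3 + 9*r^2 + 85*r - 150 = (r + 3)*(r^3 - 12*r^2 + 45*r - 50) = (r - 2)*(r + 3)*(r^2 - 10*r + 25) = (r - 5)*(r - 2)*(r + 3)*(r - 5)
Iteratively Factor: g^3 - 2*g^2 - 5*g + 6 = (g - 3)*(g^2 + g - 2) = (g - 3)*(g + 2)*(g - 1)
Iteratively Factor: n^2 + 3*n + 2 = (n + 2)*(n + 1)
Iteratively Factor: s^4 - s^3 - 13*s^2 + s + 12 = (s - 1)*(s^3 - 13*s - 12) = (s - 1)*(s + 1)*(s^2 - s - 12) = (s - 1)*(s + 1)*(s + 3)*(s - 4)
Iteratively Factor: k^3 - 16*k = (k - 4)*(k^2 + 4*k) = (k - 4)*(k + 4)*(k)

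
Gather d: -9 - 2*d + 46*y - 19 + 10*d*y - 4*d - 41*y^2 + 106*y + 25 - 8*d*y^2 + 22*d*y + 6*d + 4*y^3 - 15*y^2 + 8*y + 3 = d*(-8*y^2 + 32*y) + 4*y^3 - 56*y^2 + 160*y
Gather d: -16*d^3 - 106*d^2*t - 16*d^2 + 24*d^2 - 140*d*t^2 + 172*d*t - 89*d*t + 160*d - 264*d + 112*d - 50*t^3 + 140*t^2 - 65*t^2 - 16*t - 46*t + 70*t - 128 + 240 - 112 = -16*d^3 + d^2*(8 - 106*t) + d*(-140*t^2 + 83*t + 8) - 50*t^3 + 75*t^2 + 8*t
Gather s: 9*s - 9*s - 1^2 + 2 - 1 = 0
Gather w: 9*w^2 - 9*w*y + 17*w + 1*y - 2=9*w^2 + w*(17 - 9*y) + y - 2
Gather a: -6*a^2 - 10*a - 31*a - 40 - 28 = -6*a^2 - 41*a - 68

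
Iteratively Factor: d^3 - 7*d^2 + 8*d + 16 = (d - 4)*(d^2 - 3*d - 4) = (d - 4)^2*(d + 1)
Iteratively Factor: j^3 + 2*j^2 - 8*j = (j + 4)*(j^2 - 2*j) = j*(j + 4)*(j - 2)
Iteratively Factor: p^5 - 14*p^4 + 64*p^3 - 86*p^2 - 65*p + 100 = (p + 1)*(p^4 - 15*p^3 + 79*p^2 - 165*p + 100) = (p - 1)*(p + 1)*(p^3 - 14*p^2 + 65*p - 100) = (p - 5)*(p - 1)*(p + 1)*(p^2 - 9*p + 20) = (p - 5)*(p - 4)*(p - 1)*(p + 1)*(p - 5)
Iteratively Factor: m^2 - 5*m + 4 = (m - 1)*(m - 4)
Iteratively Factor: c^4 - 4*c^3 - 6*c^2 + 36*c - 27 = (c + 3)*(c^3 - 7*c^2 + 15*c - 9) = (c - 3)*(c + 3)*(c^2 - 4*c + 3) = (c - 3)^2*(c + 3)*(c - 1)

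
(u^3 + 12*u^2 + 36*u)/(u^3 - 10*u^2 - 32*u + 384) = u*(u + 6)/(u^2 - 16*u + 64)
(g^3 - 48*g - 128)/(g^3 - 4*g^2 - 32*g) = (g + 4)/g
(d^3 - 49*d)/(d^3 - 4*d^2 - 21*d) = (d + 7)/(d + 3)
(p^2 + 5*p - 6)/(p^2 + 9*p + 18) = (p - 1)/(p + 3)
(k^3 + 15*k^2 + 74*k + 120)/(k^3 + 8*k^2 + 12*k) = (k^2 + 9*k + 20)/(k*(k + 2))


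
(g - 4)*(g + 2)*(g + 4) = g^3 + 2*g^2 - 16*g - 32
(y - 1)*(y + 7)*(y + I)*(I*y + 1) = I*y^4 + 6*I*y^3 - 6*I*y^2 + 6*I*y - 7*I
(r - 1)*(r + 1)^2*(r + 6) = r^4 + 7*r^3 + 5*r^2 - 7*r - 6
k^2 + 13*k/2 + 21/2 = (k + 3)*(k + 7/2)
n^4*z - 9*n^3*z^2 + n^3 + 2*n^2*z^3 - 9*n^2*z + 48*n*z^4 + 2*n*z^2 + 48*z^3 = (n - 8*z)*(n - 3*z)*(n + 2*z)*(n*z + 1)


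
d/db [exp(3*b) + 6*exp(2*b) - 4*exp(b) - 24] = (3*exp(2*b) + 12*exp(b) - 4)*exp(b)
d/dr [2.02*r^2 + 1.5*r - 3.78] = 4.04*r + 1.5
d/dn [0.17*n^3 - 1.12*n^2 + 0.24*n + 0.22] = 0.51*n^2 - 2.24*n + 0.24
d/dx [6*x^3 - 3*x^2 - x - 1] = 18*x^2 - 6*x - 1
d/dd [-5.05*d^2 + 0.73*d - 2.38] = 0.73 - 10.1*d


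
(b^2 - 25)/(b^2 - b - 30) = (b - 5)/(b - 6)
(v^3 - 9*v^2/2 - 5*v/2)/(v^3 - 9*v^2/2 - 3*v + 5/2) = v*(2*v + 1)/(2*v^2 + v - 1)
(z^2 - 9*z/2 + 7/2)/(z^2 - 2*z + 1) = (z - 7/2)/(z - 1)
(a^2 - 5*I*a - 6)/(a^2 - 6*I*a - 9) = (a - 2*I)/(a - 3*I)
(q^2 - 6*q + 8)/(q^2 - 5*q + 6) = (q - 4)/(q - 3)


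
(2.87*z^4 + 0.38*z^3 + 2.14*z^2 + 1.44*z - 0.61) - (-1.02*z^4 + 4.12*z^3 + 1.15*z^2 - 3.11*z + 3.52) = 3.89*z^4 - 3.74*z^3 + 0.99*z^2 + 4.55*z - 4.13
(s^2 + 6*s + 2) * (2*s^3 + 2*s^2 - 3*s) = 2*s^5 + 14*s^4 + 13*s^3 - 14*s^2 - 6*s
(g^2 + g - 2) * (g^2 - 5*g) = g^4 - 4*g^3 - 7*g^2 + 10*g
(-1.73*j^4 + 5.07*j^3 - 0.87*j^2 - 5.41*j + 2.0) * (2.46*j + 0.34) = -4.2558*j^5 + 11.884*j^4 - 0.4164*j^3 - 13.6044*j^2 + 3.0806*j + 0.68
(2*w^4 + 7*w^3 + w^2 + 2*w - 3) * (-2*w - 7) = -4*w^5 - 28*w^4 - 51*w^3 - 11*w^2 - 8*w + 21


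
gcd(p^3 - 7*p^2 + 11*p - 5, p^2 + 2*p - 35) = p - 5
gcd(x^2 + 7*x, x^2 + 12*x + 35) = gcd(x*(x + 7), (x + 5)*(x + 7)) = x + 7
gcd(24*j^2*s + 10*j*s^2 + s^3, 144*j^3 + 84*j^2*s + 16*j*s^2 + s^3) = 24*j^2 + 10*j*s + s^2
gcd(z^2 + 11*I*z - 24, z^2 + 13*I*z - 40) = z + 8*I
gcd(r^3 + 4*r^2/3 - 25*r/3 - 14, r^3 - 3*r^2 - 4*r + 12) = r^2 - r - 6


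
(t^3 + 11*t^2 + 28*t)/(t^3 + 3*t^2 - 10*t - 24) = t*(t + 7)/(t^2 - t - 6)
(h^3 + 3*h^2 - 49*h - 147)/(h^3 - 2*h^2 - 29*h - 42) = (h + 7)/(h + 2)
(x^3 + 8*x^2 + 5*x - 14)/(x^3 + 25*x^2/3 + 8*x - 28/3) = 3*(x - 1)/(3*x - 2)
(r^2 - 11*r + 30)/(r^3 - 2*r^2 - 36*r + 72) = (r - 5)/(r^2 + 4*r - 12)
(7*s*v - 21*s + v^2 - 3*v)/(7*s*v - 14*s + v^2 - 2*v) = (v - 3)/(v - 2)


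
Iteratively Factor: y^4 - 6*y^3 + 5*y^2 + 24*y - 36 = (y - 3)*(y^3 - 3*y^2 - 4*y + 12) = (y - 3)^2*(y^2 - 4) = (y - 3)^2*(y + 2)*(y - 2)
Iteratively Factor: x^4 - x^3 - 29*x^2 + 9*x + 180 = (x - 3)*(x^3 + 2*x^2 - 23*x - 60) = (x - 5)*(x - 3)*(x^2 + 7*x + 12) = (x - 5)*(x - 3)*(x + 4)*(x + 3)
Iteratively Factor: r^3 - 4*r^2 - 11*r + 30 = (r - 5)*(r^2 + r - 6) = (r - 5)*(r + 3)*(r - 2)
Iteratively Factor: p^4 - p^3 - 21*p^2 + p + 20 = (p + 1)*(p^3 - 2*p^2 - 19*p + 20) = (p + 1)*(p + 4)*(p^2 - 6*p + 5) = (p - 5)*(p + 1)*(p + 4)*(p - 1)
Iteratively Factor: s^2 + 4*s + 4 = (s + 2)*(s + 2)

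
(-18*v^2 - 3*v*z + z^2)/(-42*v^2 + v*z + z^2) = (3*v + z)/(7*v + z)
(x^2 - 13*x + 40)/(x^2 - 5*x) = (x - 8)/x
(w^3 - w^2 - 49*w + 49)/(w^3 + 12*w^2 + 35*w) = (w^2 - 8*w + 7)/(w*(w + 5))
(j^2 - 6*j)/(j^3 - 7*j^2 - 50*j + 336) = j/(j^2 - j - 56)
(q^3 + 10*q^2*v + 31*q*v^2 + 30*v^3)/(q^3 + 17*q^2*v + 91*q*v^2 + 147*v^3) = (q^2 + 7*q*v + 10*v^2)/(q^2 + 14*q*v + 49*v^2)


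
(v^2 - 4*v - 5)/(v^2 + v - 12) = (v^2 - 4*v - 5)/(v^2 + v - 12)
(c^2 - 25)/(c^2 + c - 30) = (c + 5)/(c + 6)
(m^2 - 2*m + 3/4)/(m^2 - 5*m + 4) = (m^2 - 2*m + 3/4)/(m^2 - 5*m + 4)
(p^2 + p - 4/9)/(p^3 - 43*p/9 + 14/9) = (3*p + 4)/(3*p^2 + p - 14)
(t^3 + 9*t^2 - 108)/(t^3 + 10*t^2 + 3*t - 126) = (t + 6)/(t + 7)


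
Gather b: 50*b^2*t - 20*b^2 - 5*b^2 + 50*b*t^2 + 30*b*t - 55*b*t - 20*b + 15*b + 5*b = b^2*(50*t - 25) + b*(50*t^2 - 25*t)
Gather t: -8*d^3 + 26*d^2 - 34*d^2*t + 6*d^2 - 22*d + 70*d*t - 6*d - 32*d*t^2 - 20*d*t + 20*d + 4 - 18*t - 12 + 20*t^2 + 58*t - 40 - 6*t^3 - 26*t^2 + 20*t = -8*d^3 + 32*d^2 - 8*d - 6*t^3 + t^2*(-32*d - 6) + t*(-34*d^2 + 50*d + 60) - 48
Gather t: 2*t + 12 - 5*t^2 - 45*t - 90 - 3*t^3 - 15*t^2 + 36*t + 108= -3*t^3 - 20*t^2 - 7*t + 30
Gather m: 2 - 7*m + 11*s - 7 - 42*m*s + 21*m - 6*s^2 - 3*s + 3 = m*(14 - 42*s) - 6*s^2 + 8*s - 2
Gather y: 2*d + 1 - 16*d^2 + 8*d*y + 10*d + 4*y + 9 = -16*d^2 + 12*d + y*(8*d + 4) + 10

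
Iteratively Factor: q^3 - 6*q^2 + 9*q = (q - 3)*(q^2 - 3*q) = (q - 3)^2*(q)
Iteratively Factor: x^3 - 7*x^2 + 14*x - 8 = (x - 4)*(x^2 - 3*x + 2) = (x - 4)*(x - 2)*(x - 1)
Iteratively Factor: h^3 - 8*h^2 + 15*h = (h)*(h^2 - 8*h + 15) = h*(h - 5)*(h - 3)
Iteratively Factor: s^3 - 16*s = (s - 4)*(s^2 + 4*s) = (s - 4)*(s + 4)*(s)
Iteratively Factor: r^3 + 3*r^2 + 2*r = (r + 1)*(r^2 + 2*r) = (r + 1)*(r + 2)*(r)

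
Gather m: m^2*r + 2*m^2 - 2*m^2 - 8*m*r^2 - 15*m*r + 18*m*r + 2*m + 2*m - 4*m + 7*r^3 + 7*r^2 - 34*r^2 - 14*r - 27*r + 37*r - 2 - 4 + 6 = m^2*r + m*(-8*r^2 + 3*r) + 7*r^3 - 27*r^2 - 4*r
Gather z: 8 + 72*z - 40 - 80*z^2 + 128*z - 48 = -80*z^2 + 200*z - 80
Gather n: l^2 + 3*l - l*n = l^2 - l*n + 3*l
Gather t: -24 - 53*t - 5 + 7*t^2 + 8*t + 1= 7*t^2 - 45*t - 28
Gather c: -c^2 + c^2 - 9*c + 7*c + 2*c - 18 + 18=0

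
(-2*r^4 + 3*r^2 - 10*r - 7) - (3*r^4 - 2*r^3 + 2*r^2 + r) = -5*r^4 + 2*r^3 + r^2 - 11*r - 7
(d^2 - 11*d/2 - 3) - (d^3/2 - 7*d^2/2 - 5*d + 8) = -d^3/2 + 9*d^2/2 - d/2 - 11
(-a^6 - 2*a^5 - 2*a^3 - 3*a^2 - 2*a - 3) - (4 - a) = -a^6 - 2*a^5 - 2*a^3 - 3*a^2 - a - 7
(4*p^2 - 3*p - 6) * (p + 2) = 4*p^3 + 5*p^2 - 12*p - 12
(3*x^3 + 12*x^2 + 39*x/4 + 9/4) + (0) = 3*x^3 + 12*x^2 + 39*x/4 + 9/4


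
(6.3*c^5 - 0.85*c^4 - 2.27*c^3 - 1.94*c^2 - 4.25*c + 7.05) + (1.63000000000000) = 6.3*c^5 - 0.85*c^4 - 2.27*c^3 - 1.94*c^2 - 4.25*c + 8.68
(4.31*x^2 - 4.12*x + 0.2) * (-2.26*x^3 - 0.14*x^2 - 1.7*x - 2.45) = -9.7406*x^5 + 8.7078*x^4 - 7.2022*x^3 - 3.5835*x^2 + 9.754*x - 0.49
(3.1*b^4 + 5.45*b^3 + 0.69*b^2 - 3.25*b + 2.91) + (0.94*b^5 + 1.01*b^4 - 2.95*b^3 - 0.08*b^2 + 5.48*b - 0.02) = 0.94*b^5 + 4.11*b^4 + 2.5*b^3 + 0.61*b^2 + 2.23*b + 2.89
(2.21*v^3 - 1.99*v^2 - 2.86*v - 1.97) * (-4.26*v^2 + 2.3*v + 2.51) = -9.4146*v^5 + 13.5604*v^4 + 13.1537*v^3 - 3.1807*v^2 - 11.7096*v - 4.9447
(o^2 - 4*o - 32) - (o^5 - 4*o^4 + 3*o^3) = -o^5 + 4*o^4 - 3*o^3 + o^2 - 4*o - 32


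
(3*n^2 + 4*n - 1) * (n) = 3*n^3 + 4*n^2 - n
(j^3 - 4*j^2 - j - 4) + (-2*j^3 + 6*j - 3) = -j^3 - 4*j^2 + 5*j - 7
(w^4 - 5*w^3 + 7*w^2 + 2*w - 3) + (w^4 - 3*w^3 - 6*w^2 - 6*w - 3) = 2*w^4 - 8*w^3 + w^2 - 4*w - 6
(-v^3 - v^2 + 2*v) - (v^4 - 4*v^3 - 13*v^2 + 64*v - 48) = -v^4 + 3*v^3 + 12*v^2 - 62*v + 48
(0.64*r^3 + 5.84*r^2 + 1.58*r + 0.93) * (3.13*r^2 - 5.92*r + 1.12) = 2.0032*r^5 + 14.4904*r^4 - 28.9106*r^3 + 0.0981000000000005*r^2 - 3.736*r + 1.0416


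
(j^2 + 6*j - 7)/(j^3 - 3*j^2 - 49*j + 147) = (j - 1)/(j^2 - 10*j + 21)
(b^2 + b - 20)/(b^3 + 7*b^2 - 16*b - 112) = (b + 5)/(b^2 + 11*b + 28)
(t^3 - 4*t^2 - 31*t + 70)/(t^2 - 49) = (t^2 + 3*t - 10)/(t + 7)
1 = 1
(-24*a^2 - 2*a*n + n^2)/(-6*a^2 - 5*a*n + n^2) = (4*a + n)/(a + n)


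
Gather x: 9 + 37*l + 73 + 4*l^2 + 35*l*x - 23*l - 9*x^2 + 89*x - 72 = 4*l^2 + 14*l - 9*x^2 + x*(35*l + 89) + 10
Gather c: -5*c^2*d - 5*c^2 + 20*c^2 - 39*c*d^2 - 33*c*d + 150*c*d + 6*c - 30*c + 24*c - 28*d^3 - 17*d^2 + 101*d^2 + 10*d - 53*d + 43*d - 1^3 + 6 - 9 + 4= c^2*(15 - 5*d) + c*(-39*d^2 + 117*d) - 28*d^3 + 84*d^2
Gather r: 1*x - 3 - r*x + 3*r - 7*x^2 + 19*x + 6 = r*(3 - x) - 7*x^2 + 20*x + 3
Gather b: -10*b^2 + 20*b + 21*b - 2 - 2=-10*b^2 + 41*b - 4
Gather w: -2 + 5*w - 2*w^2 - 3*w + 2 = -2*w^2 + 2*w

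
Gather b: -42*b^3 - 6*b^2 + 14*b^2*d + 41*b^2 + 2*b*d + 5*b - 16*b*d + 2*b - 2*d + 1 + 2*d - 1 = -42*b^3 + b^2*(14*d + 35) + b*(7 - 14*d)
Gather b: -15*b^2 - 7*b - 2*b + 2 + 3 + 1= -15*b^2 - 9*b + 6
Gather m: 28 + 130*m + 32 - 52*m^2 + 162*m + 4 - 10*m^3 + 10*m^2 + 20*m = -10*m^3 - 42*m^2 + 312*m + 64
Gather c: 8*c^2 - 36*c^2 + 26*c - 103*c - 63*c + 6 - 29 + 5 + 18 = -28*c^2 - 140*c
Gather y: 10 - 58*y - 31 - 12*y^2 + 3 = -12*y^2 - 58*y - 18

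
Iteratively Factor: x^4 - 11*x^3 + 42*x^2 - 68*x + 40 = (x - 5)*(x^3 - 6*x^2 + 12*x - 8) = (x - 5)*(x - 2)*(x^2 - 4*x + 4) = (x - 5)*(x - 2)^2*(x - 2)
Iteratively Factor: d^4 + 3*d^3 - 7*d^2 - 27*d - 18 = (d - 3)*(d^3 + 6*d^2 + 11*d + 6) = (d - 3)*(d + 1)*(d^2 + 5*d + 6) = (d - 3)*(d + 1)*(d + 2)*(d + 3)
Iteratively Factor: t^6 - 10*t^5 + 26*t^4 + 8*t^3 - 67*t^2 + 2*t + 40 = (t - 5)*(t^5 - 5*t^4 + t^3 + 13*t^2 - 2*t - 8) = (t - 5)*(t - 2)*(t^4 - 3*t^3 - 5*t^2 + 3*t + 4) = (t - 5)*(t - 2)*(t + 1)*(t^3 - 4*t^2 - t + 4) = (t - 5)*(t - 2)*(t - 1)*(t + 1)*(t^2 - 3*t - 4) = (t - 5)*(t - 2)*(t - 1)*(t + 1)^2*(t - 4)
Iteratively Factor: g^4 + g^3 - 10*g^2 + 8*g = (g + 4)*(g^3 - 3*g^2 + 2*g) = (g - 1)*(g + 4)*(g^2 - 2*g) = (g - 2)*(g - 1)*(g + 4)*(g)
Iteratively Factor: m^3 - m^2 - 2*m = (m)*(m^2 - m - 2) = m*(m + 1)*(m - 2)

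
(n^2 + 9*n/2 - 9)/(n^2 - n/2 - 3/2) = (n + 6)/(n + 1)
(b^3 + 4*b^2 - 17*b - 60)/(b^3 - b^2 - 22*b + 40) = (b + 3)/(b - 2)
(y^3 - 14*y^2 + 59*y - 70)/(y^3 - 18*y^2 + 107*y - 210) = (y - 2)/(y - 6)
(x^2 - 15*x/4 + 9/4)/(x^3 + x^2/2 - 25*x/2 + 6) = (4*x - 3)/(2*(2*x^2 + 7*x - 4))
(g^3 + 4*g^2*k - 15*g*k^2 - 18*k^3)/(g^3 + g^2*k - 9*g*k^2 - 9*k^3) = (g + 6*k)/(g + 3*k)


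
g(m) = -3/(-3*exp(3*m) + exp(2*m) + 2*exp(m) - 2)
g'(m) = -3*(9*exp(3*m) - 2*exp(2*m) - 2*exp(m))/(-3*exp(3*m) + exp(2*m) + 2*exp(m) - 2)^2 = (-27*exp(2*m) + 6*exp(m) + 6)*exp(m)/(3*exp(3*m) - exp(2*m) - 2*exp(m) + 2)^2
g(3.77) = 0.00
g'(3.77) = -0.00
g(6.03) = 0.00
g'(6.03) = -0.00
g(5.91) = 0.00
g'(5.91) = -0.00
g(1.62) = 0.01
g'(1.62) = -0.03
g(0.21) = 0.82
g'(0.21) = -2.57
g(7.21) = 0.00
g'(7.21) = -0.00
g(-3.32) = 1.56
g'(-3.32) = 0.06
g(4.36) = 0.00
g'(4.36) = -0.00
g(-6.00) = 1.50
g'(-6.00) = 0.00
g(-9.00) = 1.50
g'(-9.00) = 0.00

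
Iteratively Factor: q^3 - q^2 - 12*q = (q)*(q^2 - q - 12) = q*(q - 4)*(q + 3)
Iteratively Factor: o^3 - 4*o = (o + 2)*(o^2 - 2*o) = o*(o + 2)*(o - 2)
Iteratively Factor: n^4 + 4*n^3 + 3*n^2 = (n + 1)*(n^3 + 3*n^2) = n*(n + 1)*(n^2 + 3*n) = n^2*(n + 1)*(n + 3)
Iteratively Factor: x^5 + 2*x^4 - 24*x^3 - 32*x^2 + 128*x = (x + 4)*(x^4 - 2*x^3 - 16*x^2 + 32*x) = x*(x + 4)*(x^3 - 2*x^2 - 16*x + 32) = x*(x - 2)*(x + 4)*(x^2 - 16) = x*(x - 4)*(x - 2)*(x + 4)*(x + 4)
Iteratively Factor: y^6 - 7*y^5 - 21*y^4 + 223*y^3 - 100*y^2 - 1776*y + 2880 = (y - 3)*(y^5 - 4*y^4 - 33*y^3 + 124*y^2 + 272*y - 960) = (y - 5)*(y - 3)*(y^4 + y^3 - 28*y^2 - 16*y + 192) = (y - 5)*(y - 4)*(y - 3)*(y^3 + 5*y^2 - 8*y - 48) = (y - 5)*(y - 4)*(y - 3)*(y + 4)*(y^2 + y - 12) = (y - 5)*(y - 4)*(y - 3)^2*(y + 4)*(y + 4)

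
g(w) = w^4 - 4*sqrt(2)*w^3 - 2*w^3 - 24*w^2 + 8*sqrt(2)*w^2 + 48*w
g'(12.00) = 3347.77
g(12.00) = 6254.13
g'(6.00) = -67.18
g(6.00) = -526.59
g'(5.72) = -100.09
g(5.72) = -503.00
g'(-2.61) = -113.37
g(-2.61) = -29.16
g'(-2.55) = -102.99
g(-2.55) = -35.65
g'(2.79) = -114.72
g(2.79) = -70.53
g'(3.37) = -145.29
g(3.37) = -146.39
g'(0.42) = 33.59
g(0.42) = 17.39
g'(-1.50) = 20.88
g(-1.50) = -69.64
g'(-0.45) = 54.40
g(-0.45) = -23.43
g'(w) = 4*w^3 - 12*sqrt(2)*w^2 - 6*w^2 - 48*w + 16*sqrt(2)*w + 48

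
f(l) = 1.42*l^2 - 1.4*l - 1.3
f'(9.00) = 24.16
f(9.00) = 101.12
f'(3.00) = 7.12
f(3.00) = 7.28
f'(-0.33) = -2.34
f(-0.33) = -0.68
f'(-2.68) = -9.01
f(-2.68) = 12.65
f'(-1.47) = -5.57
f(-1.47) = 3.83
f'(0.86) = 1.04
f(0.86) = -1.45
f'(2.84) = 6.67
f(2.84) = 6.18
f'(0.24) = -0.72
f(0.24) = -1.55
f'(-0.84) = -3.79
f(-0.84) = 0.88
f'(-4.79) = -15.00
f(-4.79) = 37.99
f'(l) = 2.84*l - 1.4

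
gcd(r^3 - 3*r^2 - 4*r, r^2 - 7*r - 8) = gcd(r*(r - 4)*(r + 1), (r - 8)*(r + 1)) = r + 1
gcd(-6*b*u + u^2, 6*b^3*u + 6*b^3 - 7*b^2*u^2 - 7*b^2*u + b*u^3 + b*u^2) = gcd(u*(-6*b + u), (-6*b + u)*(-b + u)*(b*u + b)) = -6*b + u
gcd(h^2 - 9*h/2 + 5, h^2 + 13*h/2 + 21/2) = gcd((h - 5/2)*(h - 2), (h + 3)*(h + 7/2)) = 1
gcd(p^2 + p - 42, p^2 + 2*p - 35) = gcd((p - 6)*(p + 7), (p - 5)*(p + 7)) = p + 7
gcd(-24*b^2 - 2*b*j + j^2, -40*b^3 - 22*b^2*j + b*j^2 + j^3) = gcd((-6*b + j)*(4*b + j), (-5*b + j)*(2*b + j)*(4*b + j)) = 4*b + j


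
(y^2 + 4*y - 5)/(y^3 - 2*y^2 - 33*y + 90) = (y^2 + 4*y - 5)/(y^3 - 2*y^2 - 33*y + 90)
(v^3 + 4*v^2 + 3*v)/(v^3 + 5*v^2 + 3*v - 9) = v*(v + 1)/(v^2 + 2*v - 3)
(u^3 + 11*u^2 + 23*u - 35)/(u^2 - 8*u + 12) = (u^3 + 11*u^2 + 23*u - 35)/(u^2 - 8*u + 12)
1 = 1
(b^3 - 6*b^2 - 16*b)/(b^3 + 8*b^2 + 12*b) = (b - 8)/(b + 6)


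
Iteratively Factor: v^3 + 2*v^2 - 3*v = (v + 3)*(v^2 - v) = (v - 1)*(v + 3)*(v)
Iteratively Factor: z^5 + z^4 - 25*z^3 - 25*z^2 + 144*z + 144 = (z + 3)*(z^4 - 2*z^3 - 19*z^2 + 32*z + 48) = (z - 4)*(z + 3)*(z^3 + 2*z^2 - 11*z - 12) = (z - 4)*(z - 3)*(z + 3)*(z^2 + 5*z + 4) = (z - 4)*(z - 3)*(z + 1)*(z + 3)*(z + 4)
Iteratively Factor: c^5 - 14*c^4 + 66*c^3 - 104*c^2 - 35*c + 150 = (c + 1)*(c^4 - 15*c^3 + 81*c^2 - 185*c + 150) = (c - 2)*(c + 1)*(c^3 - 13*c^2 + 55*c - 75) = (c - 5)*(c - 2)*(c + 1)*(c^2 - 8*c + 15) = (c - 5)*(c - 3)*(c - 2)*(c + 1)*(c - 5)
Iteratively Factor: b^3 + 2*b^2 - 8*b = (b + 4)*(b^2 - 2*b) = b*(b + 4)*(b - 2)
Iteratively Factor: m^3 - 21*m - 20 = (m + 1)*(m^2 - m - 20) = (m - 5)*(m + 1)*(m + 4)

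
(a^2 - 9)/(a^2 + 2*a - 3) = (a - 3)/(a - 1)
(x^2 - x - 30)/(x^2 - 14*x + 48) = (x + 5)/(x - 8)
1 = 1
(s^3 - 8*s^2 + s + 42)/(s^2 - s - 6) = s - 7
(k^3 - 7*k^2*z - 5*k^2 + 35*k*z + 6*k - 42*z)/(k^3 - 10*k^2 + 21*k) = (k^2 - 7*k*z - 2*k + 14*z)/(k*(k - 7))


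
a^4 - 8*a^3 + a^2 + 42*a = a*(a - 7)*(a - 3)*(a + 2)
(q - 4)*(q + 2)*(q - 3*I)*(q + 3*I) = q^4 - 2*q^3 + q^2 - 18*q - 72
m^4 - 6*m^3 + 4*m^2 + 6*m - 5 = (m - 5)*(m - 1)^2*(m + 1)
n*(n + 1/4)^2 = n^3 + n^2/2 + n/16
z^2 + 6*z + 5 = (z + 1)*(z + 5)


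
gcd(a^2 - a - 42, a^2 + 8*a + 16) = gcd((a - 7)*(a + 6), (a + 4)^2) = 1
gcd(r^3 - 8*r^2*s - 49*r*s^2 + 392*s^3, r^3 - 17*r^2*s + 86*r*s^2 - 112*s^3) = r^2 - 15*r*s + 56*s^2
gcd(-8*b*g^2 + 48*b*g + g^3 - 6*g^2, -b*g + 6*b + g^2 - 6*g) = g - 6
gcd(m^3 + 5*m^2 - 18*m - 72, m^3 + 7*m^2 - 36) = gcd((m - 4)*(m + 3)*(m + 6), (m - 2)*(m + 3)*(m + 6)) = m^2 + 9*m + 18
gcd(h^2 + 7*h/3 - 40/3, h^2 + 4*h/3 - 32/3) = h - 8/3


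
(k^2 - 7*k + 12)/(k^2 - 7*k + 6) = (k^2 - 7*k + 12)/(k^2 - 7*k + 6)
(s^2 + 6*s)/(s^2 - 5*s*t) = (s + 6)/(s - 5*t)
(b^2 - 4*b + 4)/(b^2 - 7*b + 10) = (b - 2)/(b - 5)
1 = 1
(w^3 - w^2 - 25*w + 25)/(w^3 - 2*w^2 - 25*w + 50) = (w - 1)/(w - 2)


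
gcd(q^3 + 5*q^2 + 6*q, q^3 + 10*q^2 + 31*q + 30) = q^2 + 5*q + 6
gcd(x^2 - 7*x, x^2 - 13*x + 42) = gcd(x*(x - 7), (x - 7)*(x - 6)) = x - 7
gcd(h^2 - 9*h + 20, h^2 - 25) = h - 5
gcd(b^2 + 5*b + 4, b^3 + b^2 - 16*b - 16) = b^2 + 5*b + 4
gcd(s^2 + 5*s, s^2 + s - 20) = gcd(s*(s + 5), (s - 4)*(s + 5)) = s + 5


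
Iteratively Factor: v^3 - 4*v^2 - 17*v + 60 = (v - 3)*(v^2 - v - 20) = (v - 5)*(v - 3)*(v + 4)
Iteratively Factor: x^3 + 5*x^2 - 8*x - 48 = (x + 4)*(x^2 + x - 12) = (x + 4)^2*(x - 3)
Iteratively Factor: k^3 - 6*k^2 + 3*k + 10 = (k + 1)*(k^2 - 7*k + 10) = (k - 2)*(k + 1)*(k - 5)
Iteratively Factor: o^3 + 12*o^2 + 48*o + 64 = (o + 4)*(o^2 + 8*o + 16) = (o + 4)^2*(o + 4)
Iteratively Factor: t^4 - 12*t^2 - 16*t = (t - 4)*(t^3 + 4*t^2 + 4*t) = (t - 4)*(t + 2)*(t^2 + 2*t) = t*(t - 4)*(t + 2)*(t + 2)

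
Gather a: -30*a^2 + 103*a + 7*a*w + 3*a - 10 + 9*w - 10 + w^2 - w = -30*a^2 + a*(7*w + 106) + w^2 + 8*w - 20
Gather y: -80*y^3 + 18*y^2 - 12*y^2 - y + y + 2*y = -80*y^3 + 6*y^2 + 2*y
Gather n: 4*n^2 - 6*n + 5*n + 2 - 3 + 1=4*n^2 - n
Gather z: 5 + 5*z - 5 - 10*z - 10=-5*z - 10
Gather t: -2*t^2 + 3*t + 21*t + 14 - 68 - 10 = -2*t^2 + 24*t - 64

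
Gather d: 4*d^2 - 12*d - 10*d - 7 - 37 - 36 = 4*d^2 - 22*d - 80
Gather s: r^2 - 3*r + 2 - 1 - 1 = r^2 - 3*r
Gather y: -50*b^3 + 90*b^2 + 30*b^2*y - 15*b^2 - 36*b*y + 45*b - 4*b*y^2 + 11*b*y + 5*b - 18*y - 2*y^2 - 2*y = -50*b^3 + 75*b^2 + 50*b + y^2*(-4*b - 2) + y*(30*b^2 - 25*b - 20)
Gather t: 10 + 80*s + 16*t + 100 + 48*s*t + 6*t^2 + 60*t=80*s + 6*t^2 + t*(48*s + 76) + 110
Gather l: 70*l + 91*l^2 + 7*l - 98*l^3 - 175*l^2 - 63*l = -98*l^3 - 84*l^2 + 14*l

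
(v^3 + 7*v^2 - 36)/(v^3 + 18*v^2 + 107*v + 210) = (v^2 + v - 6)/(v^2 + 12*v + 35)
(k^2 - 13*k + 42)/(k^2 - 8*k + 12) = (k - 7)/(k - 2)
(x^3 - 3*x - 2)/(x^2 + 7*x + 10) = (x^3 - 3*x - 2)/(x^2 + 7*x + 10)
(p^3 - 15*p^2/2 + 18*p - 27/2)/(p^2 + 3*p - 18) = (2*p^2 - 9*p + 9)/(2*(p + 6))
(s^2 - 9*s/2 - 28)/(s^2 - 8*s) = (s + 7/2)/s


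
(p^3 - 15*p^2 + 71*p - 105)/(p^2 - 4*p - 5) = (p^2 - 10*p + 21)/(p + 1)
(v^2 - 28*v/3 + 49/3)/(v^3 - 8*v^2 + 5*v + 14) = (v - 7/3)/(v^2 - v - 2)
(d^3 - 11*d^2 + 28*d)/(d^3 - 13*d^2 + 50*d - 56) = d/(d - 2)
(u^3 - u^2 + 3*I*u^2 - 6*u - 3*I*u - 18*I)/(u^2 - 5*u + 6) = (u^2 + u*(2 + 3*I) + 6*I)/(u - 2)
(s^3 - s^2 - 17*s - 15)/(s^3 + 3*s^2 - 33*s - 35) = (s + 3)/(s + 7)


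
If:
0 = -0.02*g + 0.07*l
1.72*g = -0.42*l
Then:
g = 0.00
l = 0.00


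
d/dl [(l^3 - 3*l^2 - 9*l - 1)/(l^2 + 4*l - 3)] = (l^4 + 8*l^3 - 12*l^2 + 20*l + 31)/(l^4 + 8*l^3 + 10*l^2 - 24*l + 9)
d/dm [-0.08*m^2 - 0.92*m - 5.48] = -0.16*m - 0.92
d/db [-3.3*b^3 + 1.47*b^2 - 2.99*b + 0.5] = -9.9*b^2 + 2.94*b - 2.99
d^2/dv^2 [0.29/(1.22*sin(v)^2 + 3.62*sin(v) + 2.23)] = (-1.726544*sin(v)^4 - 3.842268*sin(v)^3 + 1.945436*sin(v)^2 + 10.02559*sin(v) + 6.022604)/(1.22*sin(v)^2 + 3.62*sin(v) + 2.23)^3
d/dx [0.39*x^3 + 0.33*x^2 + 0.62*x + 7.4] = 1.17*x^2 + 0.66*x + 0.62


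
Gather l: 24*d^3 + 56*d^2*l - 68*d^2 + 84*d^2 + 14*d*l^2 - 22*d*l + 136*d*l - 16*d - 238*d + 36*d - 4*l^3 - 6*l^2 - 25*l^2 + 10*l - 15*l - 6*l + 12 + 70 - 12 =24*d^3 + 16*d^2 - 218*d - 4*l^3 + l^2*(14*d - 31) + l*(56*d^2 + 114*d - 11) + 70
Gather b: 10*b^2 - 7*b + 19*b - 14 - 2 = 10*b^2 + 12*b - 16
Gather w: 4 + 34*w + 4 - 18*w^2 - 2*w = -18*w^2 + 32*w + 8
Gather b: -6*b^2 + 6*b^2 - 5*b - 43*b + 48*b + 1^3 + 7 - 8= 0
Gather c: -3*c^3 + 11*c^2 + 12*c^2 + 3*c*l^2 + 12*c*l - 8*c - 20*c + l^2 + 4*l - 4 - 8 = -3*c^3 + 23*c^2 + c*(3*l^2 + 12*l - 28) + l^2 + 4*l - 12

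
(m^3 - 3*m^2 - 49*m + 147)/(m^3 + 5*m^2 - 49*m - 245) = (m - 3)/(m + 5)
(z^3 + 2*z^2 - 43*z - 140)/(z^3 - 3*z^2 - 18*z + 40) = (z^2 - 2*z - 35)/(z^2 - 7*z + 10)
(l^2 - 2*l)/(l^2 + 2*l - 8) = l/(l + 4)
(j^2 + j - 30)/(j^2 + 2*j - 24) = (j - 5)/(j - 4)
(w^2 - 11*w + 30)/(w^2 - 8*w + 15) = (w - 6)/(w - 3)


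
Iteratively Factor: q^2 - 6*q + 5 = (q - 1)*(q - 5)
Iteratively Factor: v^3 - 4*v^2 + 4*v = (v)*(v^2 - 4*v + 4) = v*(v - 2)*(v - 2)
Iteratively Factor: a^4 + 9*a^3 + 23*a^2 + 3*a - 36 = (a - 1)*(a^3 + 10*a^2 + 33*a + 36) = (a - 1)*(a + 3)*(a^2 + 7*a + 12) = (a - 1)*(a + 3)*(a + 4)*(a + 3)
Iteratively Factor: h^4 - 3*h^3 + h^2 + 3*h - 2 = (h - 1)*(h^3 - 2*h^2 - h + 2) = (h - 1)*(h + 1)*(h^2 - 3*h + 2) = (h - 1)^2*(h + 1)*(h - 2)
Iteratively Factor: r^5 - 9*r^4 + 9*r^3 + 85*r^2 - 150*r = (r)*(r^4 - 9*r^3 + 9*r^2 + 85*r - 150) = r*(r - 2)*(r^3 - 7*r^2 - 5*r + 75) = r*(r - 5)*(r - 2)*(r^2 - 2*r - 15) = r*(r - 5)^2*(r - 2)*(r + 3)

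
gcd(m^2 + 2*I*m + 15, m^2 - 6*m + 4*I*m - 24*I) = 1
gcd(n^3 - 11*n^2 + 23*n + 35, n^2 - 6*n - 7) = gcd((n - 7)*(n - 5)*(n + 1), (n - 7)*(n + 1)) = n^2 - 6*n - 7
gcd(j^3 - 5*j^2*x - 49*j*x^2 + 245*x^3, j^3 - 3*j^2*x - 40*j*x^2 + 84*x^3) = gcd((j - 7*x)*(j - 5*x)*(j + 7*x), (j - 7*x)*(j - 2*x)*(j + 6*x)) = -j + 7*x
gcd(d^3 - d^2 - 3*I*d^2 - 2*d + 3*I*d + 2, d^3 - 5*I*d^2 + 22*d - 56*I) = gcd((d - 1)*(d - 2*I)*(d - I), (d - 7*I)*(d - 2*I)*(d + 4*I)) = d - 2*I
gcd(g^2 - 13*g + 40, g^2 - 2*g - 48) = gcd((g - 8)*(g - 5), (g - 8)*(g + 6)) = g - 8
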